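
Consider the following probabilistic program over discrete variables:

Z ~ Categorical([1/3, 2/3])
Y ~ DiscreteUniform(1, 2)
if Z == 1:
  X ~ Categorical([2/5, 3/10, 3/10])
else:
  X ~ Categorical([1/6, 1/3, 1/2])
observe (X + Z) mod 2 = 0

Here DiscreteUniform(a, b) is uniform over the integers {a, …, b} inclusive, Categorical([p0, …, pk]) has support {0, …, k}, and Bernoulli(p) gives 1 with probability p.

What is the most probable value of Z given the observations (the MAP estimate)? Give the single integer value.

argmax_v P(Z = v | obs) = 0

Enumerate traces; 6 have nonzero weight after conditioning:
  (Z=0, Y=1, X=0) weight 1/36
  (Z=0, Y=1, X=2) weight 1/12
  (Z=0, Y=2, X=0) weight 1/36
  (Z=0, Y=2, X=2) weight 1/12
  (Z=1, Y=1, X=1) weight 1/10
  (Z=1, Y=2, X=1) weight 1/10
Group by Z:
  weight(Z=0) = 2/9
  weight(Z=1) = 1/5
Total weight = 2/9 + 1/5 = 19/45
P(Z=0 | obs) = 2/9 / 19/45 = 10/19
P(Z=1 | obs) = 1/5 / 19/45 = 9/19
argmax = 0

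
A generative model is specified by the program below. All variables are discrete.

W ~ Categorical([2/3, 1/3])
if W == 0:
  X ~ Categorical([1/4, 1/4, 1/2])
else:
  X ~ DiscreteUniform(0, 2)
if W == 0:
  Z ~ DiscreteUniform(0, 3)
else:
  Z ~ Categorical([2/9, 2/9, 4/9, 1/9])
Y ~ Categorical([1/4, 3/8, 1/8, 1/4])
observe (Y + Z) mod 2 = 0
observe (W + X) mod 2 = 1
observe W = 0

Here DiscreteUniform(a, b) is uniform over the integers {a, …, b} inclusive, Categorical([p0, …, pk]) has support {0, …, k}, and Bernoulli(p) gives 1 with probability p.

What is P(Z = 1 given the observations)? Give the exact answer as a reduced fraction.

P(Z = 1 | obs) = 5/16

Enumerate traces; 8 have nonzero weight after conditioning:
  (W=0, X=1, Z=0, Y=0) weight 1/96
  (W=0, X=1, Z=0, Y=2) weight 1/192
  (W=0, X=1, Z=1, Y=1) weight 1/64
  (W=0, X=1, Z=1, Y=3) weight 1/96
  (W=0, X=1, Z=2, Y=0) weight 1/96
  (W=0, X=1, Z=2, Y=2) weight 1/192
  (W=0, X=1, Z=3, Y=1) weight 1/64
  (W=0, X=1, Z=3, Y=3) weight 1/96
Group by Z:
  weight(Z=0) = 1/64
  weight(Z=1) = 5/192
  weight(Z=2) = 1/64
  weight(Z=3) = 5/192
Total weight = 1/64 + 5/192 + 1/64 + 5/192 = 1/12
P(Z=0 | obs) = 1/64 / 1/12 = 3/16
P(Z=1 | obs) = 5/192 / 1/12 = 5/16
P(Z=2 | obs) = 1/64 / 1/12 = 3/16
P(Z=3 | obs) = 5/192 / 1/12 = 5/16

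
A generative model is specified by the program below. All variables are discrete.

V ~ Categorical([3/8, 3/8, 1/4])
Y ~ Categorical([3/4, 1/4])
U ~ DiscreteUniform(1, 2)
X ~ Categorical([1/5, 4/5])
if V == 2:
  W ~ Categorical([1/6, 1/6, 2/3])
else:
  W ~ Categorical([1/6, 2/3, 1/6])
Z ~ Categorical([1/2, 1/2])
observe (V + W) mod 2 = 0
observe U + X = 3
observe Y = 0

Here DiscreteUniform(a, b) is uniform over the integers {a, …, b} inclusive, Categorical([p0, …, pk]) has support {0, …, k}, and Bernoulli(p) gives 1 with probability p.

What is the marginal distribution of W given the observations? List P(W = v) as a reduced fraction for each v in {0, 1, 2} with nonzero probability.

Enumerate traces; 10 have nonzero weight after conditioning:
  (V=0, Y=0, U=2, X=1, W=0, Z=0) weight 3/320
  (V=0, Y=0, U=2, X=1, W=0, Z=1) weight 3/320
  (V=0, Y=0, U=2, X=1, W=2, Z=0) weight 3/320
  (V=0, Y=0, U=2, X=1, W=2, Z=1) weight 3/320
  (V=1, Y=0, U=2, X=1, W=1, Z=0) weight 3/80
  (V=1, Y=0, U=2, X=1, W=1, Z=1) weight 3/80
  (V=2, Y=0, U=2, X=1, W=0, Z=0) weight 1/160
  (V=2, Y=0, U=2, X=1, W=0, Z=1) weight 1/160
  … 2 more
Group by W:
  weight(W=0) = 1/32
  weight(W=1) = 3/40
  weight(W=2) = 11/160
Total weight = 1/32 + 3/40 + 11/160 = 7/40
P(W=0 | obs) = 1/32 / 7/40 = 5/28
P(W=1 | obs) = 3/40 / 7/40 = 3/7
P(W=2 | obs) = 11/160 / 7/40 = 11/28

P(W=0) = 5/28, P(W=1) = 3/7, P(W=2) = 11/28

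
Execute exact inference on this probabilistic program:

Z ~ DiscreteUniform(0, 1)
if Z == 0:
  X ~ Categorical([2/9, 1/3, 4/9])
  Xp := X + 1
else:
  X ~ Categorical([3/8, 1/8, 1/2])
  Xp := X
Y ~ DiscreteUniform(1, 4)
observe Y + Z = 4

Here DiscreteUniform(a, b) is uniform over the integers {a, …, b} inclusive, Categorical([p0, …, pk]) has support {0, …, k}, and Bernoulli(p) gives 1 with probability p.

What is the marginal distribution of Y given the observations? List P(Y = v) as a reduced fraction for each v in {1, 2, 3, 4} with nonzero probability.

Enumerate traces; 6 have nonzero weight after conditioning:
  (Z=0, X=0, Y=4) weight 1/36
  (Z=0, X=1, Y=4) weight 1/24
  (Z=0, X=2, Y=4) weight 1/18
  (Z=1, X=0, Y=3) weight 3/64
  (Z=1, X=1, Y=3) weight 1/64
  (Z=1, X=2, Y=3) weight 1/16
Group by Y:
  weight(Y=3) = 1/8
  weight(Y=4) = 1/8
Total weight = 1/8 + 1/8 = 1/4
P(Y=3 | obs) = 1/8 / 1/4 = 1/2
P(Y=4 | obs) = 1/8 / 1/4 = 1/2

P(Y=3) = 1/2, P(Y=4) = 1/2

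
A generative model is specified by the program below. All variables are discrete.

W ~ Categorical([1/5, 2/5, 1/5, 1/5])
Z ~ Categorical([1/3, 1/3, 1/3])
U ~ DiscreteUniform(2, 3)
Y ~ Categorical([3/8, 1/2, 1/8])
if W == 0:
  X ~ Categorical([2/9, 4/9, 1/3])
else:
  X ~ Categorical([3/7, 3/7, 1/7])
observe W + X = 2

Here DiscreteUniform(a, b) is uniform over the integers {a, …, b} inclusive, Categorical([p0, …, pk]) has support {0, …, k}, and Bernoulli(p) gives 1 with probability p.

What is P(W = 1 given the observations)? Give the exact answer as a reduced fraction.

Enumerate traces; 54 have nonzero weight after conditioning:
  (W=0, Z=0, U=2, Y=0, X=2) weight 1/240
  (W=0, Z=0, U=2, Y=1, X=2) weight 1/180
  (W=0, Z=0, U=2, Y=2, X=2) weight 1/720
  (W=0, Z=0, U=3, Y=0, X=2) weight 1/240
  (W=0, Z=0, U=3, Y=1, X=2) weight 1/180
  (W=0, Z=0, U=3, Y=2, X=2) weight 1/720
  (W=0, Z=1, U=2, Y=0, X=2) weight 1/240
  (W=0, Z=1, U=2, Y=1, X=2) weight 1/180
  (W=1, Z=0, U=2, Y=0, X=1) weight 3/280
  (W=2, Z=0, U=2, Y=0, X=0) weight 3/560
  … 44 more
Group by W:
  weight(W=0) = 1/15
  weight(W=1) = 6/35
  weight(W=2) = 3/35
Total weight = 1/15 + 6/35 + 3/35 = 34/105
P(W=0 | obs) = 1/15 / 34/105 = 7/34
P(W=1 | obs) = 6/35 / 34/105 = 9/17
P(W=2 | obs) = 3/35 / 34/105 = 9/34

P(W = 1 | obs) = 9/17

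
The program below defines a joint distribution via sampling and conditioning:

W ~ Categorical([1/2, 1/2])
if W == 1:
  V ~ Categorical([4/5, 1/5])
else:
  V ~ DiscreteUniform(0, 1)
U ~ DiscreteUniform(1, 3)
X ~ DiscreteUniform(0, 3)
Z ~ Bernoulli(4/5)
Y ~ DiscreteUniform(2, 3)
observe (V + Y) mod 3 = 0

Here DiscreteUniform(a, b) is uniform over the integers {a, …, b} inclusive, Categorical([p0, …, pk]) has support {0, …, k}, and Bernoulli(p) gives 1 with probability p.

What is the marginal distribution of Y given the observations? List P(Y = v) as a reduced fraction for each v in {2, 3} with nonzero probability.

Enumerate traces; 96 have nonzero weight after conditioning:
  (W=0, V=0, U=1, X=0, Z=0, Y=3) weight 1/480
  (W=0, V=0, U=1, X=0, Z=1, Y=3) weight 1/120
  (W=0, V=0, U=1, X=1, Z=0, Y=3) weight 1/480
  (W=0, V=0, U=1, X=1, Z=1, Y=3) weight 1/120
  (W=0, V=0, U=1, X=2, Z=0, Y=3) weight 1/480
  (W=0, V=0, U=1, X=2, Z=1, Y=3) weight 1/120
  (W=0, V=0, U=1, X=3, Z=0, Y=3) weight 1/480
  (W=0, V=0, U=1, X=3, Z=1, Y=3) weight 1/120
  (W=0, V=1, U=1, X=0, Z=0, Y=2) weight 1/480
  … 87 more
Group by Y:
  weight(Y=2) = 7/40
  weight(Y=3) = 13/40
Total weight = 7/40 + 13/40 = 1/2
P(Y=2 | obs) = 7/40 / 1/2 = 7/20
P(Y=3 | obs) = 13/40 / 1/2 = 13/20

P(Y=2) = 7/20, P(Y=3) = 13/20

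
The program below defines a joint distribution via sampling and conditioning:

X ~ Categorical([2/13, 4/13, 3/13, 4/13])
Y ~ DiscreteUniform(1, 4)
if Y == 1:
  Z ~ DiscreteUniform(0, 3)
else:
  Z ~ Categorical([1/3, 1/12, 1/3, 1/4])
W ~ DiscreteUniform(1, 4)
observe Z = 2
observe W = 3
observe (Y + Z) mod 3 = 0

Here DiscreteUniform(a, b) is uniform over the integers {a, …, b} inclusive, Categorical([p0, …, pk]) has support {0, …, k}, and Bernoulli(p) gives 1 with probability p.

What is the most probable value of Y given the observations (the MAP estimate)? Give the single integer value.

Enumerate traces; 8 have nonzero weight after conditioning:
  (X=0, Y=1, Z=2, W=3) weight 1/416
  (X=0, Y=4, Z=2, W=3) weight 1/312
  (X=1, Y=1, Z=2, W=3) weight 1/208
  (X=1, Y=4, Z=2, W=3) weight 1/156
  (X=2, Y=1, Z=2, W=3) weight 3/832
  (X=2, Y=4, Z=2, W=3) weight 1/208
  (X=3, Y=1, Z=2, W=3) weight 1/208
  (X=3, Y=4, Z=2, W=3) weight 1/156
Group by Y:
  weight(Y=1) = 1/64
  weight(Y=4) = 1/48
Total weight = 1/64 + 1/48 = 7/192
P(Y=1 | obs) = 1/64 / 7/192 = 3/7
P(Y=4 | obs) = 1/48 / 7/192 = 4/7
argmax = 4

argmax_v P(Y = v | obs) = 4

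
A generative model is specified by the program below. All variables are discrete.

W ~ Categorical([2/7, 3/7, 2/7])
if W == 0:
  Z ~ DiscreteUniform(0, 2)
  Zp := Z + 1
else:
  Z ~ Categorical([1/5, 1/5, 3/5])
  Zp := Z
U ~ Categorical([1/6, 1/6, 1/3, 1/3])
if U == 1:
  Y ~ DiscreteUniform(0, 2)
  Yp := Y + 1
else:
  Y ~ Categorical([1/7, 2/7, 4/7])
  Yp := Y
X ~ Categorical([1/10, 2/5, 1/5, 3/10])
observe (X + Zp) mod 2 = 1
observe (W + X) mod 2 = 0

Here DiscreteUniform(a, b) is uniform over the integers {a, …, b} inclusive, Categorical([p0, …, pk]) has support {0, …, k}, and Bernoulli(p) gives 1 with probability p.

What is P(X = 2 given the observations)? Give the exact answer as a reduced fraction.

Enumerate traces; 120 have nonzero weight after conditioning:
  (W=0, Z=0, U=0, Y=0, X=0) weight 1/4410
  (W=0, Z=0, U=0, Y=0, X=2) weight 1/2205
  (W=0, Z=0, U=0, Y=1, X=0) weight 1/2205
  (W=0, Z=0, U=0, Y=1, X=2) weight 2/2205
  (W=0, Z=0, U=0, Y=2, X=0) weight 2/2205
  (W=0, Z=0, U=0, Y=2, X=2) weight 4/2205
  (W=0, Z=0, U=1, Y=0, X=0) weight 1/1890
  (W=0, Z=0, U=1, Y=0, X=2) weight 1/945
  (W=1, Z=0, U=0, Y=0, X=1) weight 1/1225
  (W=1, Z=0, U=0, Y=0, X=3) weight 3/4900
  … 110 more
Group by X:
  weight(X=0) = 13/525
  weight(X=1) = 24/175
  weight(X=2) = 26/525
  weight(X=3) = 18/175
Total weight = 13/525 + 24/175 + 26/525 + 18/175 = 11/35
P(X=0 | obs) = 13/525 / 11/35 = 13/165
P(X=1 | obs) = 24/175 / 11/35 = 24/55
P(X=2 | obs) = 26/525 / 11/35 = 26/165
P(X=3 | obs) = 18/175 / 11/35 = 18/55

P(X = 2 | obs) = 26/165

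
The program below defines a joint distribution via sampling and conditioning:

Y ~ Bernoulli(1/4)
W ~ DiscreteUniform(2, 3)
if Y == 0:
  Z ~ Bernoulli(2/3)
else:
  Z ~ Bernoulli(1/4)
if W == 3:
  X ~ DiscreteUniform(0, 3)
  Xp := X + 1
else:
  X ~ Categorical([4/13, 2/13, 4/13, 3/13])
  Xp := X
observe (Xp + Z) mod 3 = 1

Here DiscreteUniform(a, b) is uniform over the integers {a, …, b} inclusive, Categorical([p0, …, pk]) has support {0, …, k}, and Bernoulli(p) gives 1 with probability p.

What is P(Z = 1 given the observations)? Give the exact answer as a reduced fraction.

Enumerate traces; 12 have nonzero weight after conditioning:
  (Y=0, W=2, Z=0, X=1) weight 1/52
  (Y=0, W=2, Z=1, X=0) weight 1/13
  (Y=0, W=2, Z=1, X=3) weight 3/52
  (Y=0, W=3, Z=0, X=0) weight 1/32
  (Y=0, W=3, Z=0, X=3) weight 1/32
  (Y=0, W=3, Z=1, X=2) weight 1/16
  (Y=1, W=2, Z=0, X=1) weight 3/208
  (Y=1, W=2, Z=1, X=0) weight 1/104
  … 4 more
Group by Z:
  weight(Z=0) = 119/832
  weight(Z=1) = 369/1664
Total weight = 119/832 + 369/1664 = 607/1664
P(Z=0 | obs) = 119/832 / 607/1664 = 238/607
P(Z=1 | obs) = 369/1664 / 607/1664 = 369/607

P(Z = 1 | obs) = 369/607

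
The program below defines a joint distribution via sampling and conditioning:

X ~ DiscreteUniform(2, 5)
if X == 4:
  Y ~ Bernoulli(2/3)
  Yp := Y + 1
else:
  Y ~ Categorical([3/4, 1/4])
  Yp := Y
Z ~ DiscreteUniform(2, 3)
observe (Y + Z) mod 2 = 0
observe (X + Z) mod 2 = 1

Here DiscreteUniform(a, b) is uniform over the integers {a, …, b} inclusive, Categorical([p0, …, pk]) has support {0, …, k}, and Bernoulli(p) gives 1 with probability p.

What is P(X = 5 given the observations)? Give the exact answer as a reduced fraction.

P(X = 5 | obs) = 9/29

Enumerate traces; 4 have nonzero weight after conditioning:
  (X=2, Y=1, Z=3) weight 1/32
  (X=3, Y=0, Z=2) weight 3/32
  (X=4, Y=1, Z=3) weight 1/12
  (X=5, Y=0, Z=2) weight 3/32
Group by X:
  weight(X=2) = 1/32
  weight(X=3) = 3/32
  weight(X=4) = 1/12
  weight(X=5) = 3/32
Total weight = 1/32 + 3/32 + 1/12 + 3/32 = 29/96
P(X=2 | obs) = 1/32 / 29/96 = 3/29
P(X=3 | obs) = 3/32 / 29/96 = 9/29
P(X=4 | obs) = 1/12 / 29/96 = 8/29
P(X=5 | obs) = 3/32 / 29/96 = 9/29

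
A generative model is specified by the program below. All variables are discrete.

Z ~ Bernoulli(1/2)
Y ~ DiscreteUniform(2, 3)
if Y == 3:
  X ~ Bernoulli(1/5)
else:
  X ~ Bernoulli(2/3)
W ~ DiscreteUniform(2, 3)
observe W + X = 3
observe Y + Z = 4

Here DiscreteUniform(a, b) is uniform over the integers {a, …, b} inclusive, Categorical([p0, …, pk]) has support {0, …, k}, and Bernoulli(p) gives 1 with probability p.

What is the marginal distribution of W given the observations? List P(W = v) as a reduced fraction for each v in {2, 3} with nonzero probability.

P(W=2) = 1/5, P(W=3) = 4/5

Enumerate traces; 2 have nonzero weight after conditioning:
  (Z=1, Y=3, X=0, W=3) weight 1/10
  (Z=1, Y=3, X=1, W=2) weight 1/40
Group by W:
  weight(W=2) = 1/40
  weight(W=3) = 1/10
Total weight = 1/40 + 1/10 = 1/8
P(W=2 | obs) = 1/40 / 1/8 = 1/5
P(W=3 | obs) = 1/10 / 1/8 = 4/5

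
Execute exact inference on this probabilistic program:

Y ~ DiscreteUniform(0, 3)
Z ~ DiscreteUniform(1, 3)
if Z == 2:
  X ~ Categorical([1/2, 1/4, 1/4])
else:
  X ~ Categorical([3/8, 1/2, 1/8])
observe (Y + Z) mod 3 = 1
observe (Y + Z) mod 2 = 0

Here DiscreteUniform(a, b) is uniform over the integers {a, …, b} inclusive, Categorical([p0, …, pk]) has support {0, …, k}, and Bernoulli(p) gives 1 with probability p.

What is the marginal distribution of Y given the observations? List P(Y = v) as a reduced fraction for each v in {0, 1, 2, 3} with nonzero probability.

P(Y=1) = 1/3, P(Y=2) = 1/3, P(Y=3) = 1/3

Enumerate traces; 9 have nonzero weight after conditioning:
  (Y=1, Z=3, X=0) weight 1/32
  (Y=1, Z=3, X=1) weight 1/24
  (Y=1, Z=3, X=2) weight 1/96
  (Y=2, Z=2, X=0) weight 1/24
  (Y=2, Z=2, X=1) weight 1/48
  (Y=2, Z=2, X=2) weight 1/48
  (Y=3, Z=1, X=0) weight 1/32
  (Y=3, Z=1, X=1) weight 1/24
  … 1 more
Group by Y:
  weight(Y=1) = 1/12
  weight(Y=2) = 1/12
  weight(Y=3) = 1/12
Total weight = 1/12 + 1/12 + 1/12 = 1/4
P(Y=1 | obs) = 1/12 / 1/4 = 1/3
P(Y=2 | obs) = 1/12 / 1/4 = 1/3
P(Y=3 | obs) = 1/12 / 1/4 = 1/3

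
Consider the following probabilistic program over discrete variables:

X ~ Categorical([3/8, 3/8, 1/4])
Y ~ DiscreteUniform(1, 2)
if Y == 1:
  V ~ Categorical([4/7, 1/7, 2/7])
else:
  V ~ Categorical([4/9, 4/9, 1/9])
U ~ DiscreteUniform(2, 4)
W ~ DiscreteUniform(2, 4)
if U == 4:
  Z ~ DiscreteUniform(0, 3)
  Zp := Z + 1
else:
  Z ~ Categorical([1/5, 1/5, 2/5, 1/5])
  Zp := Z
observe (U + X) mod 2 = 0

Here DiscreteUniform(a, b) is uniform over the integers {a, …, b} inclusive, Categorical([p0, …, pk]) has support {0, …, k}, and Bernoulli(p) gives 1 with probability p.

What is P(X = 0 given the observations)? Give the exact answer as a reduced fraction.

P(X = 0 | obs) = 6/13

Enumerate traces; 360 have nonzero weight after conditioning:
  (X=0, Y=1, V=0, U=2, W=2, Z=0) weight 1/420
  (X=0, Y=1, V=0, U=2, W=2, Z=1) weight 1/420
  (X=0, Y=1, V=0, U=2, W=2, Z=2) weight 1/210
  (X=0, Y=1, V=0, U=2, W=2, Z=3) weight 1/420
  (X=0, Y=1, V=0, U=2, W=3, Z=0) weight 1/420
  (X=0, Y=1, V=0, U=2, W=3, Z=1) weight 1/420
  (X=0, Y=1, V=0, U=2, W=3, Z=2) weight 1/210
  (X=0, Y=1, V=0, U=2, W=3, Z=3) weight 1/420
  (X=1, Y=1, V=0, U=3, W=2, Z=0) weight 1/420
  (X=2, Y=1, V=0, U=2, W=2, Z=0) weight 1/630
  … 350 more
Group by X:
  weight(X=0) = 1/4
  weight(X=1) = 1/8
  weight(X=2) = 1/6
Total weight = 1/4 + 1/8 + 1/6 = 13/24
P(X=0 | obs) = 1/4 / 13/24 = 6/13
P(X=1 | obs) = 1/8 / 13/24 = 3/13
P(X=2 | obs) = 1/6 / 13/24 = 4/13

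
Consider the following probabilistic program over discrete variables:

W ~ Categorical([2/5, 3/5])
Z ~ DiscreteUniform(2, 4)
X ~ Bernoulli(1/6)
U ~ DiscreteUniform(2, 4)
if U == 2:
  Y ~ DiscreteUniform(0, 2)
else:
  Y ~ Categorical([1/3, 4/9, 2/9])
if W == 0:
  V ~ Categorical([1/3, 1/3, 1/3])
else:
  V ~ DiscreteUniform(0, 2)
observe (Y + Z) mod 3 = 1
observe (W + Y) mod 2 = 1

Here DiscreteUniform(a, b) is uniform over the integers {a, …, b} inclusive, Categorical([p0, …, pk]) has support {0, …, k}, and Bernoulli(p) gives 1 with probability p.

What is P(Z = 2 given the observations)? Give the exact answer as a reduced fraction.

Enumerate traces; 54 have nonzero weight after conditioning:
  (W=0, Z=3, X=0, U=2, Y=1, V=0) weight 1/243
  (W=0, Z=3, X=0, U=2, Y=1, V=1) weight 1/243
  (W=0, Z=3, X=0, U=2, Y=1, V=2) weight 1/243
  (W=0, Z=3, X=0, U=3, Y=1, V=0) weight 4/729
  (W=0, Z=3, X=0, U=3, Y=1, V=1) weight 4/729
  (W=0, Z=3, X=0, U=3, Y=1, V=2) weight 4/729
  (W=0, Z=3, X=0, U=4, Y=1, V=0) weight 4/729
  (W=0, Z=3, X=0, U=4, Y=1, V=1) weight 4/729
  (W=1, Z=2, X=0, U=2, Y=2, V=0) weight 1/162
  (W=1, Z=4, X=0, U=2, Y=0, V=0) weight 1/162
  … 44 more
Group by Z:
  weight(Z=2) = 7/135
  weight(Z=3) = 22/405
  weight(Z=4) = 1/15
Total weight = 7/135 + 22/405 + 1/15 = 14/81
P(Z=2 | obs) = 7/135 / 14/81 = 3/10
P(Z=3 | obs) = 22/405 / 14/81 = 11/35
P(Z=4 | obs) = 1/15 / 14/81 = 27/70

P(Z = 2 | obs) = 3/10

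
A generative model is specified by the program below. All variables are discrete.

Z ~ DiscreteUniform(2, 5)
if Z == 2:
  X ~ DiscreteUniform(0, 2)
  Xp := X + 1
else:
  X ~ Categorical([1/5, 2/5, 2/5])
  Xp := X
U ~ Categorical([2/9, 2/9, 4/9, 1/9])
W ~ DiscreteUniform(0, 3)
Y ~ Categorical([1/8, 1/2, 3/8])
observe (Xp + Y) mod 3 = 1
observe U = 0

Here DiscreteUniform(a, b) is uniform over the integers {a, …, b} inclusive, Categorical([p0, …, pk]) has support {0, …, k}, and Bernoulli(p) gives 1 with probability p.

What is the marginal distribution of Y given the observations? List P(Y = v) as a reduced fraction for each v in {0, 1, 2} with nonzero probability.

P(Y=0) = 23/148, P(Y=1) = 14/37, P(Y=2) = 69/148

Enumerate traces; 48 have nonzero weight after conditioning:
  (Z=2, X=0, U=0, W=0, Y=0) weight 1/1728
  (Z=2, X=0, U=0, W=1, Y=0) weight 1/1728
  (Z=2, X=0, U=0, W=2, Y=0) weight 1/1728
  (Z=2, X=0, U=0, W=3, Y=0) weight 1/1728
  (Z=2, X=1, U=0, W=0, Y=2) weight 1/576
  (Z=2, X=1, U=0, W=1, Y=2) weight 1/576
  (Z=2, X=1, U=0, W=2, Y=2) weight 1/576
  (Z=2, X=1, U=0, W=3, Y=2) weight 1/576
  (Z=2, X=2, U=0, W=0, Y=1) weight 1/432
  … 39 more
Group by Y:
  weight(Y=0) = 23/2160
  weight(Y=1) = 7/270
  weight(Y=2) = 23/720
Total weight = 23/2160 + 7/270 + 23/720 = 37/540
P(Y=0 | obs) = 23/2160 / 37/540 = 23/148
P(Y=1 | obs) = 7/270 / 37/540 = 14/37
P(Y=2 | obs) = 23/720 / 37/540 = 69/148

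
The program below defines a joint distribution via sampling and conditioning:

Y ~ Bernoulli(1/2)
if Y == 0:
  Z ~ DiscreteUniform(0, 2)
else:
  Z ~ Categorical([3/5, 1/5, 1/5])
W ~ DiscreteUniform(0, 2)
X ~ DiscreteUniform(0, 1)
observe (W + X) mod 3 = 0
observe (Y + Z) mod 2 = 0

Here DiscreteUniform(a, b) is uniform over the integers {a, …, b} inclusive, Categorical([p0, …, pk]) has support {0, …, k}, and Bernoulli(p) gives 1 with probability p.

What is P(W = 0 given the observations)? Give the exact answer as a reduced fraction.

Enumerate traces; 6 have nonzero weight after conditioning:
  (Y=0, Z=0, W=0, X=0) weight 1/36
  (Y=0, Z=0, W=2, X=1) weight 1/36
  (Y=0, Z=2, W=0, X=0) weight 1/36
  (Y=0, Z=2, W=2, X=1) weight 1/36
  (Y=1, Z=1, W=0, X=0) weight 1/60
  (Y=1, Z=1, W=2, X=1) weight 1/60
Group by W:
  weight(W=0) = 13/180
  weight(W=2) = 13/180
Total weight = 13/180 + 13/180 = 13/90
P(W=0 | obs) = 13/180 / 13/90 = 1/2
P(W=2 | obs) = 13/180 / 13/90 = 1/2

P(W = 0 | obs) = 1/2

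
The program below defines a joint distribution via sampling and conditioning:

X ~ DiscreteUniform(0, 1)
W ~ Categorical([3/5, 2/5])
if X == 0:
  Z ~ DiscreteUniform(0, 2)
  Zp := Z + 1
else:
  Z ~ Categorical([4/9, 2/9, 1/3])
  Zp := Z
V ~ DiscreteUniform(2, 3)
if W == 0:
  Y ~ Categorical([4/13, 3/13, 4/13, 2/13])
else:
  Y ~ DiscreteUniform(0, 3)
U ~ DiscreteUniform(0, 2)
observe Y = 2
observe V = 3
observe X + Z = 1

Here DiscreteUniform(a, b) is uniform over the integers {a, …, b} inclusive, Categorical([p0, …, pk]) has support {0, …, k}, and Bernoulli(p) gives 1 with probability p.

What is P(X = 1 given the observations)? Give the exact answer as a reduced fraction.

P(X = 1 | obs) = 4/7

Enumerate traces; 12 have nonzero weight after conditioning:
  (X=0, W=0, Z=1, V=3, Y=2, U=0) weight 1/195
  (X=0, W=0, Z=1, V=3, Y=2, U=1) weight 1/195
  (X=0, W=0, Z=1, V=3, Y=2, U=2) weight 1/195
  (X=0, W=1, Z=1, V=3, Y=2, U=0) weight 1/360
  (X=0, W=1, Z=1, V=3, Y=2, U=1) weight 1/360
  (X=0, W=1, Z=1, V=3, Y=2, U=2) weight 1/360
  (X=1, W=0, Z=0, V=3, Y=2, U=0) weight 4/585
  (X=1, W=0, Z=0, V=3, Y=2, U=1) weight 4/585
  … 4 more
Group by X:
  weight(X=0) = 37/1560
  weight(X=1) = 37/1170
Total weight = 37/1560 + 37/1170 = 259/4680
P(X=0 | obs) = 37/1560 / 259/4680 = 3/7
P(X=1 | obs) = 37/1170 / 259/4680 = 4/7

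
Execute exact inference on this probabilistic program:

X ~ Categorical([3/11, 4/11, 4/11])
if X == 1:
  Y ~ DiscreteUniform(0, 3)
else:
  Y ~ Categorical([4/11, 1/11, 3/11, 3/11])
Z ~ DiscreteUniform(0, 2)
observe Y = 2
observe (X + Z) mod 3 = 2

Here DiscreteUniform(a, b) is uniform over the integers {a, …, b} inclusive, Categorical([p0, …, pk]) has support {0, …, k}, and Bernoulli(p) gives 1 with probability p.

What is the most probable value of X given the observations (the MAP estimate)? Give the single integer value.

argmax_v P(X = v | obs) = 2

Enumerate traces; 3 have nonzero weight after conditioning:
  (X=0, Y=2, Z=2) weight 3/121
  (X=1, Y=2, Z=1) weight 1/33
  (X=2, Y=2, Z=0) weight 4/121
Group by X:
  weight(X=0) = 3/121
  weight(X=1) = 1/33
  weight(X=2) = 4/121
Total weight = 3/121 + 1/33 + 4/121 = 32/363
P(X=0 | obs) = 3/121 / 32/363 = 9/32
P(X=1 | obs) = 1/33 / 32/363 = 11/32
P(X=2 | obs) = 4/121 / 32/363 = 3/8
argmax = 2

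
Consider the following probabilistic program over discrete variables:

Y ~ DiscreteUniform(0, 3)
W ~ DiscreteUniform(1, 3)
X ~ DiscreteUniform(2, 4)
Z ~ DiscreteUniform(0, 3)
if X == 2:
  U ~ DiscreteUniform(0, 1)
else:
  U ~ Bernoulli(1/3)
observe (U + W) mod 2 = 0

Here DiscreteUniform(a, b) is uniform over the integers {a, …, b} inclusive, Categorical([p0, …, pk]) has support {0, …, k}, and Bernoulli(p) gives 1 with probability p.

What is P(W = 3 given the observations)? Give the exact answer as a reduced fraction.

Enumerate traces; 144 have nonzero weight after conditioning:
  (Y=0, W=1, X=2, Z=0, U=1) weight 1/288
  (Y=0, W=1, X=2, Z=1, U=1) weight 1/288
  (Y=0, W=1, X=2, Z=2, U=1) weight 1/288
  (Y=0, W=1, X=2, Z=3, U=1) weight 1/288
  (Y=0, W=1, X=3, Z=0, U=1) weight 1/432
  (Y=0, W=1, X=3, Z=1, U=1) weight 1/432
  (Y=0, W=1, X=3, Z=2, U=1) weight 1/432
  (Y=0, W=1, X=3, Z=3, U=1) weight 1/432
  (Y=0, W=2, X=2, Z=0, U=0) weight 1/288
  (Y=0, W=3, X=2, Z=0, U=1) weight 1/288
  … 134 more
Group by W:
  weight(W=1) = 7/54
  weight(W=2) = 11/54
  weight(W=3) = 7/54
Total weight = 7/54 + 11/54 + 7/54 = 25/54
P(W=1 | obs) = 7/54 / 25/54 = 7/25
P(W=2 | obs) = 11/54 / 25/54 = 11/25
P(W=3 | obs) = 7/54 / 25/54 = 7/25

P(W = 3 | obs) = 7/25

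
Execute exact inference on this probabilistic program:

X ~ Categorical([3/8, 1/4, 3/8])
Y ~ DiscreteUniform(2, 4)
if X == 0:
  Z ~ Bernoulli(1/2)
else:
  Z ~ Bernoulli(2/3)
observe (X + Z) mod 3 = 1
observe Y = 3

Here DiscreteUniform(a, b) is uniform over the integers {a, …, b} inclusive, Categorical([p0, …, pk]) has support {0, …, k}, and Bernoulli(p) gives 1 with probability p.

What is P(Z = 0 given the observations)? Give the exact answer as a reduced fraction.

P(Z = 0 | obs) = 4/13

Enumerate traces; 2 have nonzero weight after conditioning:
  (X=0, Y=3, Z=1) weight 1/16
  (X=1, Y=3, Z=0) weight 1/36
Group by Z:
  weight(Z=0) = 1/36
  weight(Z=1) = 1/16
Total weight = 1/36 + 1/16 = 13/144
P(Z=0 | obs) = 1/36 / 13/144 = 4/13
P(Z=1 | obs) = 1/16 / 13/144 = 9/13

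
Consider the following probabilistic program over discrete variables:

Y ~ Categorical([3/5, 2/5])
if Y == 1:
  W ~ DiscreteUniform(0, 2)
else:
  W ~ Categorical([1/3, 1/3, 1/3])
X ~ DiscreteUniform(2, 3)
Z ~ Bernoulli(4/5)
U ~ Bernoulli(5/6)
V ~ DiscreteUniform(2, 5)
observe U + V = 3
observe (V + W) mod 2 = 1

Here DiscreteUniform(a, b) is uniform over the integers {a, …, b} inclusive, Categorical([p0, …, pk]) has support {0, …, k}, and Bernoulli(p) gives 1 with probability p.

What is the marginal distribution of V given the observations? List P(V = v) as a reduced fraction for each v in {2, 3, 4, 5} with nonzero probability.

Enumerate traces; 24 have nonzero weight after conditioning:
  (Y=0, W=0, X=2, Z=0, U=0, V=3) weight 1/1200
  (Y=0, W=0, X=2, Z=1, U=0, V=3) weight 1/300
  (Y=0, W=0, X=3, Z=0, U=0, V=3) weight 1/1200
  (Y=0, W=0, X=3, Z=1, U=0, V=3) weight 1/300
  (Y=0, W=1, X=2, Z=0, U=1, V=2) weight 1/240
  (Y=0, W=1, X=2, Z=1, U=1, V=2) weight 1/60
  (Y=0, W=1, X=3, Z=0, U=1, V=2) weight 1/240
  (Y=0, W=1, X=3, Z=1, U=1, V=2) weight 1/60
  … 16 more
Group by V:
  weight(V=2) = 5/72
  weight(V=3) = 1/36
Total weight = 5/72 + 1/36 = 7/72
P(V=2 | obs) = 5/72 / 7/72 = 5/7
P(V=3 | obs) = 1/36 / 7/72 = 2/7

P(V=2) = 5/7, P(V=3) = 2/7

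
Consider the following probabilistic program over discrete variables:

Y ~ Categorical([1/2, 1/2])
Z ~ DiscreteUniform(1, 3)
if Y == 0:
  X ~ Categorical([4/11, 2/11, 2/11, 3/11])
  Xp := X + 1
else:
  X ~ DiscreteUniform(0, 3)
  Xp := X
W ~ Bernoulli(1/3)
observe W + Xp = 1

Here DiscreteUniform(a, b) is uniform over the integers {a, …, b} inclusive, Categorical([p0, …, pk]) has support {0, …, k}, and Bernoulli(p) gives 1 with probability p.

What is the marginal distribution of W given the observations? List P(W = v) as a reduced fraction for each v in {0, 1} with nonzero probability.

P(W=0) = 54/65, P(W=1) = 11/65

Enumerate traces; 9 have nonzero weight after conditioning:
  (Y=0, Z=1, X=0, W=0) weight 4/99
  (Y=0, Z=2, X=0, W=0) weight 4/99
  (Y=0, Z=3, X=0, W=0) weight 4/99
  (Y=1, Z=1, X=0, W=1) weight 1/72
  (Y=1, Z=1, X=1, W=0) weight 1/36
  (Y=1, Z=2, X=0, W=1) weight 1/72
  (Y=1, Z=2, X=1, W=0) weight 1/36
  (Y=1, Z=3, X=0, W=1) weight 1/72
  … 1 more
Group by W:
  weight(W=0) = 9/44
  weight(W=1) = 1/24
Total weight = 9/44 + 1/24 = 65/264
P(W=0 | obs) = 9/44 / 65/264 = 54/65
P(W=1 | obs) = 1/24 / 65/264 = 11/65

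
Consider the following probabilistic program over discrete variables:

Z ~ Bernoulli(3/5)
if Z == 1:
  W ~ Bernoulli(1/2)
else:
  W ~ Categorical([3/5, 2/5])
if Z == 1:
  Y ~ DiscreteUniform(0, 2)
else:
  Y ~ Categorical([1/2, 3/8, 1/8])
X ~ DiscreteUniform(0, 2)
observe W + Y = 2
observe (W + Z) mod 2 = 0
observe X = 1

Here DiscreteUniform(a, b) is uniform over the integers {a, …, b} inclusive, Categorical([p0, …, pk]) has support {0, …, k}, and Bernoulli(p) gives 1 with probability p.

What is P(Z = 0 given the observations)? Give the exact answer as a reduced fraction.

Enumerate traces; 2 have nonzero weight after conditioning:
  (Z=0, W=0, Y=2, X=1) weight 1/100
  (Z=1, W=1, Y=1, X=1) weight 1/30
Group by Z:
  weight(Z=0) = 1/100
  weight(Z=1) = 1/30
Total weight = 1/100 + 1/30 = 13/300
P(Z=0 | obs) = 1/100 / 13/300 = 3/13
P(Z=1 | obs) = 1/30 / 13/300 = 10/13

P(Z = 0 | obs) = 3/13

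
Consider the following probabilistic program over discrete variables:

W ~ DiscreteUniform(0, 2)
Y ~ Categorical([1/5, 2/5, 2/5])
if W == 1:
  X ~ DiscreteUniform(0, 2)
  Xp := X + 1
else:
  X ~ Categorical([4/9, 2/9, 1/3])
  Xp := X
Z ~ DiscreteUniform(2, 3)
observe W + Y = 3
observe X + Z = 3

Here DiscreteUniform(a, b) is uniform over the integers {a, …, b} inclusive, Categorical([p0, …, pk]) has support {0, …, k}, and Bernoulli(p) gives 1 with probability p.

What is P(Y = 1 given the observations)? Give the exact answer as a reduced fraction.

Enumerate traces; 4 have nonzero weight after conditioning:
  (W=1, Y=2, X=0, Z=3) weight 1/45
  (W=1, Y=2, X=1, Z=2) weight 1/45
  (W=2, Y=1, X=0, Z=3) weight 4/135
  (W=2, Y=1, X=1, Z=2) weight 2/135
Group by Y:
  weight(Y=1) = 2/45
  weight(Y=2) = 2/45
Total weight = 2/45 + 2/45 = 4/45
P(Y=1 | obs) = 2/45 / 4/45 = 1/2
P(Y=2 | obs) = 2/45 / 4/45 = 1/2

P(Y = 1 | obs) = 1/2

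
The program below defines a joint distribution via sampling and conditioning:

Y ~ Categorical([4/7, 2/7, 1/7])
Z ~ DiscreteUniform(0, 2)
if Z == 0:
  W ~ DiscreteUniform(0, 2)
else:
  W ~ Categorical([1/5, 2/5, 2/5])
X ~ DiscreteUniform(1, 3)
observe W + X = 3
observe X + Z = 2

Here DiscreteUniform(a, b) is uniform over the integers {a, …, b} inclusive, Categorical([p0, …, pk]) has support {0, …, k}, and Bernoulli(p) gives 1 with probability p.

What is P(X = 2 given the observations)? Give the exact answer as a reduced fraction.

P(X = 2 | obs) = 5/11

Enumerate traces; 6 have nonzero weight after conditioning:
  (Y=0, Z=0, W=1, X=2) weight 4/189
  (Y=0, Z=1, W=2, X=1) weight 8/315
  (Y=1, Z=0, W=1, X=2) weight 2/189
  (Y=1, Z=1, W=2, X=1) weight 4/315
  (Y=2, Z=0, W=1, X=2) weight 1/189
  (Y=2, Z=1, W=2, X=1) weight 2/315
Group by X:
  weight(X=1) = 2/45
  weight(X=2) = 1/27
Total weight = 2/45 + 1/27 = 11/135
P(X=1 | obs) = 2/45 / 11/135 = 6/11
P(X=2 | obs) = 1/27 / 11/135 = 5/11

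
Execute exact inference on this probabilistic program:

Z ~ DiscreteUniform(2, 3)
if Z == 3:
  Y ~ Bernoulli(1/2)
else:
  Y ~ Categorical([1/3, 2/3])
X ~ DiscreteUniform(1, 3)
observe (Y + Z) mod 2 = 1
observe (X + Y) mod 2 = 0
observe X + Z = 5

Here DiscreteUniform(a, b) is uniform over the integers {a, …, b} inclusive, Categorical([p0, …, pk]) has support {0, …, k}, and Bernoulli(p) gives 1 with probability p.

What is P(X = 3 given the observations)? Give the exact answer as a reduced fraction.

Enumerate traces; 2 have nonzero weight after conditioning:
  (Z=2, Y=1, X=3) weight 1/9
  (Z=3, Y=0, X=2) weight 1/12
Group by X:
  weight(X=2) = 1/12
  weight(X=3) = 1/9
Total weight = 1/12 + 1/9 = 7/36
P(X=2 | obs) = 1/12 / 7/36 = 3/7
P(X=3 | obs) = 1/9 / 7/36 = 4/7

P(X = 3 | obs) = 4/7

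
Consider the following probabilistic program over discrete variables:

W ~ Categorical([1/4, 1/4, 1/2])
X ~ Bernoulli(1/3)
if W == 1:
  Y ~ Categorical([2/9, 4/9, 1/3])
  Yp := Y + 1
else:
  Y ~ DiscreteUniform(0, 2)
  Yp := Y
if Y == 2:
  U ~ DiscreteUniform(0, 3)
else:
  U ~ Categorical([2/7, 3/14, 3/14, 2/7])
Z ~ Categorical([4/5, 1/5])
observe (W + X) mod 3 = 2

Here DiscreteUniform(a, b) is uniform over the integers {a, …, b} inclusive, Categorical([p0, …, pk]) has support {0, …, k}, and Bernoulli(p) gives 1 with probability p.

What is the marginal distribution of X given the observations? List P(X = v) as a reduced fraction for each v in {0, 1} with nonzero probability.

P(X=0) = 4/5, P(X=1) = 1/5

Enumerate traces; 48 have nonzero weight after conditioning:
  (W=1, X=1, Y=0, U=0, Z=0) weight 4/945
  (W=1, X=1, Y=0, U=0, Z=1) weight 1/945
  (W=1, X=1, Y=0, U=1, Z=0) weight 1/315
  (W=1, X=1, Y=0, U=1, Z=1) weight 1/1260
  (W=1, X=1, Y=0, U=2, Z=0) weight 1/315
  (W=1, X=1, Y=0, U=2, Z=1) weight 1/1260
  (W=1, X=1, Y=0, U=3, Z=0) weight 4/945
  (W=1, X=1, Y=0, U=3, Z=1) weight 1/945
  (W=2, X=0, Y=0, U=0, Z=0) weight 8/315
  … 39 more
Group by X:
  weight(X=0) = 1/3
  weight(X=1) = 1/12
Total weight = 1/3 + 1/12 = 5/12
P(X=0 | obs) = 1/3 / 5/12 = 4/5
P(X=1 | obs) = 1/12 / 5/12 = 1/5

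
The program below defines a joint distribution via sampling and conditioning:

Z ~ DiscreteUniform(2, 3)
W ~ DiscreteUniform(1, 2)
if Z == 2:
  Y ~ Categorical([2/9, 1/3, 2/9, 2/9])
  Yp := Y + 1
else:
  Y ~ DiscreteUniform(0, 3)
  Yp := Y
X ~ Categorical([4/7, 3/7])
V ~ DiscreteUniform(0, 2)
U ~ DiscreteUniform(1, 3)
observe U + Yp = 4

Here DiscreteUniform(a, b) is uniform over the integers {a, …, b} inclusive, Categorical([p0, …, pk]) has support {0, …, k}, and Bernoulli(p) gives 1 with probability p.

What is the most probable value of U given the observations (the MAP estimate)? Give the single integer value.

Enumerate traces; 72 have nonzero weight after conditioning:
  (Z=2, W=1, Y=0, X=0, V=0, U=3) weight 2/567
  (Z=2, W=1, Y=0, X=0, V=1, U=3) weight 2/567
  (Z=2, W=1, Y=0, X=0, V=2, U=3) weight 2/567
  (Z=2, W=1, Y=0, X=1, V=0, U=3) weight 1/378
  (Z=2, W=1, Y=0, X=1, V=1, U=3) weight 1/378
  (Z=2, W=1, Y=0, X=1, V=2, U=3) weight 1/378
  (Z=2, W=1, Y=1, X=0, V=0, U=2) weight 1/189
  (Z=2, W=1, Y=1, X=0, V=1, U=2) weight 1/189
  (Z=2, W=1, Y=2, X=0, V=0, U=1) weight 2/567
  … 63 more
Group by U:
  weight(U=1) = 17/216
  weight(U=2) = 7/72
  weight(U=3) = 17/216
Total weight = 17/216 + 7/72 + 17/216 = 55/216
P(U=1 | obs) = 17/216 / 55/216 = 17/55
P(U=2 | obs) = 7/72 / 55/216 = 21/55
P(U=3 | obs) = 17/216 / 55/216 = 17/55
argmax = 2

argmax_v P(U = v | obs) = 2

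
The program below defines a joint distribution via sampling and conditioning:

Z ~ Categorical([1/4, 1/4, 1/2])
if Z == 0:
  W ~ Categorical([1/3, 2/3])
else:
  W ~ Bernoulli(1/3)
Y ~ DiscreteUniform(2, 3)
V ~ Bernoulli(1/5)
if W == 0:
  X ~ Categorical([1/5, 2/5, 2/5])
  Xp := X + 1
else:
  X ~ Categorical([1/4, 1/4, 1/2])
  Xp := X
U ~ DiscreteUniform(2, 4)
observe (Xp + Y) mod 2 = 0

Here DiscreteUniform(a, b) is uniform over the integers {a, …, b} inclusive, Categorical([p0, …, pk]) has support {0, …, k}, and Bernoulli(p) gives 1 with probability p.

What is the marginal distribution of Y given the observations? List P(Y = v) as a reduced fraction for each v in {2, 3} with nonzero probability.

Enumerate traces; 108 have nonzero weight after conditioning:
  (Z=0, W=0, Y=2, V=0, X=1, U=2) weight 1/225
  (Z=0, W=0, Y=2, V=0, X=1, U=3) weight 1/225
  (Z=0, W=0, Y=2, V=0, X=1, U=4) weight 1/225
  (Z=0, W=0, Y=2, V=1, X=1, U=2) weight 1/900
  (Z=0, W=0, Y=2, V=1, X=1, U=3) weight 1/900
  (Z=0, W=0, Y=2, V=1, X=1, U=4) weight 1/900
  (Z=0, W=0, Y=3, V=0, X=0, U=2) weight 1/450
  (Z=0, W=0, Y=3, V=0, X=0, U=3) weight 1/450
  … 100 more
Group by Y:
  weight(Y=2) = 131/480
  weight(Y=3) = 109/480
Total weight = 131/480 + 109/480 = 1/2
P(Y=2 | obs) = 131/480 / 1/2 = 131/240
P(Y=3 | obs) = 109/480 / 1/2 = 109/240

P(Y=2) = 131/240, P(Y=3) = 109/240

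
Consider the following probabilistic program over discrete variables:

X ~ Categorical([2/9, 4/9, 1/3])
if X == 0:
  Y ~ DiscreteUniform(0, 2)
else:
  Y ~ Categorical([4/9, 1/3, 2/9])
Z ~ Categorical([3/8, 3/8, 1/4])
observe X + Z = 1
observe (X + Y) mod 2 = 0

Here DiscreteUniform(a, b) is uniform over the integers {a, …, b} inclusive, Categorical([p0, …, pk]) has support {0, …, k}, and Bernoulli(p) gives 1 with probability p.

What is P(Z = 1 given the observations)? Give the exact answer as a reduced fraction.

P(Z = 1 | obs) = 1/2

Enumerate traces; 3 have nonzero weight after conditioning:
  (X=0, Y=0, Z=1) weight 1/36
  (X=0, Y=2, Z=1) weight 1/36
  (X=1, Y=1, Z=0) weight 1/18
Group by Z:
  weight(Z=0) = 1/18
  weight(Z=1) = 1/18
Total weight = 1/18 + 1/18 = 1/9
P(Z=0 | obs) = 1/18 / 1/9 = 1/2
P(Z=1 | obs) = 1/18 / 1/9 = 1/2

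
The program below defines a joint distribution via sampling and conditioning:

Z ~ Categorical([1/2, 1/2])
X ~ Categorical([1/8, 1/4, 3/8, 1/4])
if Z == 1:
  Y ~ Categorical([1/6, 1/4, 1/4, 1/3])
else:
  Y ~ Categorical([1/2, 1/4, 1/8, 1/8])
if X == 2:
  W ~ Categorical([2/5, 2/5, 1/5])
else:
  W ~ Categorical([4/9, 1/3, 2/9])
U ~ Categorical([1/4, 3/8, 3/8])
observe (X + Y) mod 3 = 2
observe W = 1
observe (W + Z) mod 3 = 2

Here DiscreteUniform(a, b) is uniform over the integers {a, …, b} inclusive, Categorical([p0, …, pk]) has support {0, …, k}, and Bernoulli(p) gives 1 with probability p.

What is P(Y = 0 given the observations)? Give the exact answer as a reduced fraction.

Enumerate traces; 15 have nonzero weight after conditioning:
  (Z=1, X=0, Y=2, W=1, U=0) weight 1/768
  (Z=1, X=0, Y=2, W=1, U=1) weight 1/512
  (Z=1, X=0, Y=2, W=1, U=2) weight 1/512
  (Z=1, X=1, Y=1, W=1, U=0) weight 1/384
  (Z=1, X=1, Y=1, W=1, U=1) weight 1/256
  (Z=1, X=1, Y=1, W=1, U=2) weight 1/256
  (Z=1, X=2, Y=0, W=1, U=0) weight 1/320
  (Z=1, X=2, Y=0, W=1, U=1) weight 3/640
  (Z=1, X=2, Y=3, W=1, U=0) weight 1/160
  … 6 more
Group by Y:
  weight(Y=0) = 1/80
  weight(Y=1) = 1/96
  weight(Y=2) = 1/64
  weight(Y=3) = 1/40
Total weight = 1/80 + 1/96 + 1/64 + 1/40 = 61/960
P(Y=0 | obs) = 1/80 / 61/960 = 12/61
P(Y=1 | obs) = 1/96 / 61/960 = 10/61
P(Y=2 | obs) = 1/64 / 61/960 = 15/61
P(Y=3 | obs) = 1/40 / 61/960 = 24/61

P(Y = 0 | obs) = 12/61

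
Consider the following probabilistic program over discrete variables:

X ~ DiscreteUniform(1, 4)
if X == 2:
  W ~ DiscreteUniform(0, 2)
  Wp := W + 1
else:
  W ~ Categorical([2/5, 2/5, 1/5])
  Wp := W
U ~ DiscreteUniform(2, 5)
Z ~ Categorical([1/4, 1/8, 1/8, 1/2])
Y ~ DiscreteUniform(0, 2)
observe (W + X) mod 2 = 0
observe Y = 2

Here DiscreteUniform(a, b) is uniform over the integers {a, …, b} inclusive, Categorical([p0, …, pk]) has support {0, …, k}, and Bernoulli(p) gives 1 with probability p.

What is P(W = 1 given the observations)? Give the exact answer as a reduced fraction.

P(W = 1 | obs) = 12/31

Enumerate traces; 96 have nonzero weight after conditioning:
  (X=1, W=1, U=2, Z=0, Y=2) weight 1/480
  (X=1, W=1, U=2, Z=1, Y=2) weight 1/960
  (X=1, W=1, U=2, Z=2, Y=2) weight 1/960
  (X=1, W=1, U=2, Z=3, Y=2) weight 1/240
  (X=1, W=1, U=3, Z=0, Y=2) weight 1/480
  (X=1, W=1, U=3, Z=1, Y=2) weight 1/960
  (X=1, W=1, U=3, Z=2, Y=2) weight 1/960
  (X=1, W=1, U=3, Z=3, Y=2) weight 1/240
  (X=2, W=0, U=2, Z=0, Y=2) weight 1/576
  (X=2, W=2, U=2, Z=0, Y=2) weight 1/576
  … 86 more
Group by W:
  weight(W=0) = 11/180
  weight(W=1) = 1/15
  weight(W=2) = 2/45
Total weight = 11/180 + 1/15 + 2/45 = 31/180
P(W=0 | obs) = 11/180 / 31/180 = 11/31
P(W=1 | obs) = 1/15 / 31/180 = 12/31
P(W=2 | obs) = 2/45 / 31/180 = 8/31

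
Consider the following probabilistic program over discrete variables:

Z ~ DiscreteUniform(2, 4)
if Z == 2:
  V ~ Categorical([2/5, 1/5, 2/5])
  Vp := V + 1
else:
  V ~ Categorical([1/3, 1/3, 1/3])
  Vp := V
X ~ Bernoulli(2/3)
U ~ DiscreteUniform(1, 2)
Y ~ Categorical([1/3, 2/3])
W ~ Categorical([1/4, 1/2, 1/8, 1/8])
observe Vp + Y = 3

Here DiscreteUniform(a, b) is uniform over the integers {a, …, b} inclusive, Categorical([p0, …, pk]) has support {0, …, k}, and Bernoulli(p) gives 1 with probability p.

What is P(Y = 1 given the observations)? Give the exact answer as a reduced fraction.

P(Y = 1 | obs) = 13/16

Enumerate traces; 64 have nonzero weight after conditioning:
  (Z=2, V=1, X=0, U=1, Y=1, W=0) weight 1/540
  (Z=2, V=1, X=0, U=1, Y=1, W=1) weight 1/270
  (Z=2, V=1, X=0, U=1, Y=1, W=2) weight 1/1080
  (Z=2, V=1, X=0, U=1, Y=1, W=3) weight 1/1080
  (Z=2, V=1, X=0, U=2, Y=1, W=0) weight 1/540
  (Z=2, V=1, X=0, U=2, Y=1, W=1) weight 1/270
  (Z=2, V=1, X=0, U=2, Y=1, W=2) weight 1/1080
  (Z=2, V=1, X=0, U=2, Y=1, W=3) weight 1/1080
  (Z=2, V=2, X=0, U=1, Y=0, W=0) weight 1/540
  … 55 more
Group by Y:
  weight(Y=0) = 2/45
  weight(Y=1) = 26/135
Total weight = 2/45 + 26/135 = 32/135
P(Y=0 | obs) = 2/45 / 32/135 = 3/16
P(Y=1 | obs) = 26/135 / 32/135 = 13/16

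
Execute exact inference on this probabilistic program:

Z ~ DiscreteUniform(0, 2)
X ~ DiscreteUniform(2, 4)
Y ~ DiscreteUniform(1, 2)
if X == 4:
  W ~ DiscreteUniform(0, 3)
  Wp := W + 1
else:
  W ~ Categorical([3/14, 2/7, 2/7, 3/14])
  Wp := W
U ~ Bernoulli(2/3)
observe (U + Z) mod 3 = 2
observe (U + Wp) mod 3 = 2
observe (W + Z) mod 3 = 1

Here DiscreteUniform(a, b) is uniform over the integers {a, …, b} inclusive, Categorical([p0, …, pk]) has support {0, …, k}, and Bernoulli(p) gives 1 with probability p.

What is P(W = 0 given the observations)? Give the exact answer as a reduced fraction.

P(W = 0 | obs) = 7/22

Enumerate traces; 8 have nonzero weight after conditioning:
  (Z=1, X=4, Y=1, W=0, U=1) weight 1/108
  (Z=1, X=4, Y=1, W=3, U=1) weight 1/108
  (Z=1, X=4, Y=2, W=0, U=1) weight 1/108
  (Z=1, X=4, Y=2, W=3, U=1) weight 1/108
  (Z=2, X=2, Y=1, W=2, U=0) weight 1/189
  (Z=2, X=2, Y=2, W=2, U=0) weight 1/189
  (Z=2, X=3, Y=1, W=2, U=0) weight 1/189
  (Z=2, X=3, Y=2, W=2, U=0) weight 1/189
Group by W:
  weight(W=0) = 1/54
  weight(W=2) = 4/189
  weight(W=3) = 1/54
Total weight = 1/54 + 4/189 + 1/54 = 11/189
P(W=0 | obs) = 1/54 / 11/189 = 7/22
P(W=2 | obs) = 4/189 / 11/189 = 4/11
P(W=3 | obs) = 1/54 / 11/189 = 7/22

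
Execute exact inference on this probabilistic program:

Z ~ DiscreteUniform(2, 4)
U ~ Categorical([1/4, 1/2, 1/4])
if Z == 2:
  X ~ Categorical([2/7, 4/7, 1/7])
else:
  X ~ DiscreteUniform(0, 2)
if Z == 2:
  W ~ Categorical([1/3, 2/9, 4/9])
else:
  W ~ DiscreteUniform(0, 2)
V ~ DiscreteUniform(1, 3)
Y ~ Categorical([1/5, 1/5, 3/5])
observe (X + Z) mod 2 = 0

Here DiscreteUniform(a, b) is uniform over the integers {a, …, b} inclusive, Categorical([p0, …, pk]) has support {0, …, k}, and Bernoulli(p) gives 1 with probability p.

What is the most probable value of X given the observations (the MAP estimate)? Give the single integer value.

argmax_v P(X = v | obs) = 0

Enumerate traces; 405 have nonzero weight after conditioning:
  (Z=2, U=0, X=0, W=0, V=1, Y=0) weight 1/1890
  (Z=2, U=0, X=0, W=0, V=1, Y=1) weight 1/1890
  (Z=2, U=0, X=0, W=0, V=1, Y=2) weight 1/630
  (Z=2, U=0, X=0, W=0, V=2, Y=0) weight 1/1890
  (Z=2, U=0, X=0, W=0, V=2, Y=1) weight 1/1890
  (Z=2, U=0, X=0, W=0, V=2, Y=2) weight 1/630
  (Z=2, U=0, X=0, W=0, V=3, Y=0) weight 1/1890
  (Z=2, U=0, X=0, W=0, V=3, Y=1) weight 1/1890
  (Z=2, U=0, X=2, W=0, V=1, Y=0) weight 1/3780
  (Z=3, U=0, X=1, W=0, V=1, Y=0) weight 1/1620
  … 395 more
Group by X:
  weight(X=0) = 13/63
  weight(X=1) = 1/9
  weight(X=2) = 10/63
Total weight = 13/63 + 1/9 + 10/63 = 10/21
P(X=0 | obs) = 13/63 / 10/21 = 13/30
P(X=1 | obs) = 1/9 / 10/21 = 7/30
P(X=2 | obs) = 10/63 / 10/21 = 1/3
argmax = 0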